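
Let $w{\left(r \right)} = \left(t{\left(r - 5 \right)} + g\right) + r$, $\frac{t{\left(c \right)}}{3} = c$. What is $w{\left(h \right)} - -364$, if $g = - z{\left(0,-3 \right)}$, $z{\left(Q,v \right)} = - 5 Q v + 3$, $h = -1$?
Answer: $342$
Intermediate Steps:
$t{\left(c \right)} = 3 c$
$z{\left(Q,v \right)} = 3 - 5 Q v$ ($z{\left(Q,v \right)} = - 5 Q v + 3 = 3 - 5 Q v$)
$g = -3$ ($g = - (3 - 0 \left(-3\right)) = - (3 + 0) = \left(-1\right) 3 = -3$)
$w{\left(r \right)} = -18 + 4 r$ ($w{\left(r \right)} = \left(3 \left(r - 5\right) - 3\right) + r = \left(3 \left(-5 + r\right) - 3\right) + r = \left(\left(-15 + 3 r\right) - 3\right) + r = \left(-18 + 3 r\right) + r = -18 + 4 r$)
$w{\left(h \right)} - -364 = \left(-18 + 4 \left(-1\right)\right) - -364 = \left(-18 - 4\right) + 364 = -22 + 364 = 342$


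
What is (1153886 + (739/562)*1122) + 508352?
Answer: 467503457/281 ≈ 1.6637e+6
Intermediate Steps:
(1153886 + (739/562)*1122) + 508352 = (1153886 + 414579/281) + 508352 = 324656545/281 + 508352 = 467503457/281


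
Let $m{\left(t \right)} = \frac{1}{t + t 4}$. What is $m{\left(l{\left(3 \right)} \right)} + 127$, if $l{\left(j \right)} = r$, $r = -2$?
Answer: $\frac{1269}{10} \approx 126.9$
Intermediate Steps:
$l{\left(j \right)} = -2$
$m{\left(t \right)} = \frac{1}{5 t}$ ($m{\left(t \right)} = \frac{1}{t + 4 t} = \frac{1}{5 t}$)
$m{\left(l{\left(3 \right)} \right)} + 127 = \frac{1}{5 \left(-2\right)} + 127 = \frac{1}{5} \left(- \frac{1}{2}\right) + 127 = - \frac{1}{10} + 127 = \frac{1269}{10}$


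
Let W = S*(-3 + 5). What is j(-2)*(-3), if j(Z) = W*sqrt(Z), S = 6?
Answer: -36*I*sqrt(2) ≈ -50.912*I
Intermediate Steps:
W = 12 (W = 6*(-3 + 5) = 6*2 = 12)
j(Z) = 12*sqrt(Z)
j(-2)*(-3) = (12*sqrt(-2))*(-3) = (12*(I*sqrt(2)))*(-3) = (12*I*sqrt(2))*(-3) = -36*I*sqrt(2)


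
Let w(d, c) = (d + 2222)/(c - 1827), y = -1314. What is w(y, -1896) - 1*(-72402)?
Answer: 269551738/3723 ≈ 72402.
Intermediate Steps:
w(d, c) = (2222 + d)/(-1827 + c)
w(y, -1896) - 1*(-72402) = (2222 - 1314)/(-1827 - 1896) - 1*(-72402) = 908/(-3723) + 72402 = -1/3723*908 + 72402 = -908/3723 + 72402 = 269551738/3723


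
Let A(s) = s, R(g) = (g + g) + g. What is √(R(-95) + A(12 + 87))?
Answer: I*√186 ≈ 13.638*I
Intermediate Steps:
R(g) = 3*g (R(g) = 2*g + g = 3*g)
√(R(-95) + A(12 + 87)) = √(3*(-95) + (12 + 87)) = √(-285 + 99) = √(-186) = I*√186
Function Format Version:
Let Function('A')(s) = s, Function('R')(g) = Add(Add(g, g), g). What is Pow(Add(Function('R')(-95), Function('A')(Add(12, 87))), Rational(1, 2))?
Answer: Mul(I, Pow(186, Rational(1, 2))) ≈ Mul(13.638, I)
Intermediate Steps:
Function('R')(g) = Mul(3, g) (Function('R')(g) = Add(Mul(2, g), g) = Mul(3, g))
Pow(Add(Function('R')(-95), Function('A')(Add(12, 87))), Rational(1, 2)) = Pow(Add(Mul(3, -95), Add(12, 87)), Rational(1, 2)) = Pow(Add(-285, 99), Rational(1, 2)) = Pow(-186, Rational(1, 2)) = Mul(I, Pow(186, Rational(1, 2)))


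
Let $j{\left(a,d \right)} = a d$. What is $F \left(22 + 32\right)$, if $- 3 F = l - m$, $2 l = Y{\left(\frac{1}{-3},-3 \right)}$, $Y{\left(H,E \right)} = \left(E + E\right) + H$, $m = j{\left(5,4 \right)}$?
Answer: $417$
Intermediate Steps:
$m = 20$ ($m = 5 \cdot 4 = 20$)
$Y{\left(H,E \right)} = H + 2 E$ ($Y{\left(H,E \right)} = 2 E + H = H + 2 E$)
$l = - \frac{19}{6}$ ($l = \frac{\frac{1}{-3} + 2 \left(-3\right)}{2} = \frac{- \frac{1}{3} - 6}{2} = \frac{1}{2} \left(- \frac{19}{3}\right) = - \frac{19}{6} \approx -3.1667$)
$F = \frac{139}{18}$ ($F = - \frac{- \frac{19}{6} - 20}{3} = \left(- \frac{1}{3}\right) \left(- \frac{139}{6}\right) = \frac{139}{18} \approx 7.7222$)
$F \left(22 + 32\right) = \frac{139 \left(22 + 32\right)}{18} = \frac{139}{18} \cdot 54 = 417$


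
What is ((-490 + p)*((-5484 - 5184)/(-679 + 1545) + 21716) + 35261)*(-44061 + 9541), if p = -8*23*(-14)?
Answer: -677242967700440/433 ≈ -1.5641e+12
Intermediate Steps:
p = 2576 (p = -184*(-14) = 2576)
((-490 + p)*((-5484 - 5184)/(-679 + 1545) + 21716) + 35261)*(-44061 + 9541) = ((-490 + 2576)*((-5484 - 5184)/(-679 + 1545) + 21716) + 35261)*(-44061 + 9541) = (2086*(-10668/866 + 21716) + 35261)*(-34520) = (2086*(-10668*1/866 + 21716) + 35261)*(-34520) = (2086*(-5334/433 + 21716) + 35261)*(-34520) = (2086*(9397694/433) + 35261)*(-34520) = (19603589684/433 + 35261)*(-34520) = (19618857697/433)*(-34520) = -677242967700440/433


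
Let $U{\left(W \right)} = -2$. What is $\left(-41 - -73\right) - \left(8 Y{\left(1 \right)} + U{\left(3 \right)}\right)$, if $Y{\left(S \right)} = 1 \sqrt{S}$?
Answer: $26$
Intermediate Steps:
$Y{\left(S \right)} = \sqrt{S}$
$\left(-41 - -73\right) - \left(8 Y{\left(1 \right)} + U{\left(3 \right)}\right) = \left(-41 - -73\right) - \left(8 \sqrt{1} - 2\right) = \left(-41 + 73\right) - \left(8 \cdot 1 - 2\right) = 32 - \left(8 - 2\right) = 32 - 6 = 26$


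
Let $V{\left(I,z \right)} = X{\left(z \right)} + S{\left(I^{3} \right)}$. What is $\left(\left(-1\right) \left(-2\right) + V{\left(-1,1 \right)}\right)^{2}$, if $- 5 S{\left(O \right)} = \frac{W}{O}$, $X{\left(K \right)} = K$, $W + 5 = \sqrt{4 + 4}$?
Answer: $\frac{108}{25} + \frac{8 \sqrt{2}}{5} \approx 6.5827$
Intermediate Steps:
$W = -5 + 2 \sqrt{2}$ ($W = -5 + \sqrt{4 + 4} = -5 + \sqrt{8} = -5 + 2 \sqrt{2} \approx -2.1716$)
$S{\left(O \right)} = - \frac{-5 + 2 \sqrt{2}}{5 O}$ ($S{\left(O \right)} = - \frac{\left(-5 + 2 \sqrt{2}\right) \frac{1}{O}}{5} = - \frac{\frac{1}{O} \left(-5 + 2 \sqrt{2}\right)}{5} = - \frac{-5 + 2 \sqrt{2}}{5 O}$)
$V{\left(I,z \right)} = z + \frac{5 - 2 \sqrt{2}}{5 I^{3}}$
$\left(\left(-1\right) \left(-2\right) + V{\left(-1,1 \right)}\right)^{2} = \left(\left(-1\right) \left(-2\right) + \frac{1 - \frac{2 \sqrt{2}}{5} + 1 \left(-1\right)^{3}}{-1}\right)^{2} = \left(2 - \left(1 - \frac{2 \sqrt{2}}{5} + 1 \left(-1\right)\right)\right)^{2} = \left(2 - \left(1 - \frac{2 \sqrt{2}}{5} - 1\right)\right)^{2} = \left(2 - - \frac{2 \sqrt{2}}{5}\right)^{2} = \left(2 + \frac{2 \sqrt{2}}{5}\right)^{2}$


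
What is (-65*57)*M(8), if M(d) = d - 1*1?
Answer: -25935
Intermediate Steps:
M(d) = -1 + d (M(d) = d - 1 = -1 + d)
(-65*57)*M(8) = (-65*57)*(-1 + 8) = -3705*7 = -25935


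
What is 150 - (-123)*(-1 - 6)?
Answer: -711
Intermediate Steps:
150 - (-123)*(-1 - 6) = 150 - (-123)*(-7) = 150 - 41*21 = 150 - 861 = -711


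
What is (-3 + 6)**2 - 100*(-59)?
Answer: 5909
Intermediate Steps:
(-3 + 6)**2 - 100*(-59) = 3**2 + 5900 = 9 + 5900 = 5909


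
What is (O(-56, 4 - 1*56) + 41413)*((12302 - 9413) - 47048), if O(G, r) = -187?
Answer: -1820498934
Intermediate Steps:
(O(-56, 4 - 1*56) + 41413)*((12302 - 9413) - 47048) = (-187 + 41413)*((12302 - 9413) - 47048) = 41226*(2889 - 47048) = 41226*(-44159) = -1820498934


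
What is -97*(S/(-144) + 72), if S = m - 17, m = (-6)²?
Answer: -1003853/144 ≈ -6971.2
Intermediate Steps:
m = 36
S = 19 (S = 36 - 17 = 19)
-97*(S/(-144) + 72) = -97*(19/(-144) + 72) = -97*(19*(-1/144) + 72) = -97*(-19/144 + 72) = -97*10349/144 = -1003853/144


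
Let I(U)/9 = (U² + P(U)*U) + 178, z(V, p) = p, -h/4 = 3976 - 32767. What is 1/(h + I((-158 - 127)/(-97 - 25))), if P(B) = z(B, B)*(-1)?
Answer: 1/116766 ≈ 8.5641e-6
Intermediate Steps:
h = 115164 (h = -4*(3976 - 32767) = -4*(-28791) = 115164)
P(B) = -B (P(B) = B*(-1) = -B)
I(U) = 1602 (I(U) = 9*((U² + (-U)*U) + 178) = 9*((U² - U²) + 178) = 9*(0 + 178) = 9*178 = 1602)
1/(h + I((-158 - 127)/(-97 - 25))) = 1/(115164 + 1602) = 1/116766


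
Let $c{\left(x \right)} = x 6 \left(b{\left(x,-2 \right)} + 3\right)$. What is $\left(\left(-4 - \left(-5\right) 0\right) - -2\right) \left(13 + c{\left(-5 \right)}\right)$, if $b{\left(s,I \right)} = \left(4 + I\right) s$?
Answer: $-446$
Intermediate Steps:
$b{\left(s,I \right)} = s \left(4 + I\right)$
$c{\left(x \right)} = 6 x \left(3 + 2 x\right)$ ($c{\left(x \right)} = x 6 \left(x \left(4 - 2\right) + 3\right) = 6 x \left(x 2 + 3\right) = 6 x \left(2 x + 3\right) = 6 x \left(3 + 2 x\right)$)
$\left(\left(-4 - \left(-5\right) 0\right) - -2\right) \left(13 + c{\left(-5 \right)}\right) = \left(\left(-4 - \left(-5\right) 0\right) - -2\right) \left(13 + 6 \left(-5\right) \left(3 + 2 \left(-5\right)\right)\right) = \left(\left(-4 - 0\right) + 2\right) \left(13 + 6 \left(-5\right) \left(3 - 10\right)\right) = \left(\left(-4 + 0\right) + 2\right) \left(13 + 6 \left(-5\right) \left(-7\right)\right) = \left(-4 + 2\right) \left(13 + 210\right) = \left(-2\right) 223 = -446$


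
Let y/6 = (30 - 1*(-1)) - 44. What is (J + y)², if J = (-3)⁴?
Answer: 9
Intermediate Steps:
J = 81
y = -78 (y = 6*((30 - 1*(-1)) - 44) = 6*((30 + 1) - 44) = 6*(31 - 44) = 6*(-13) = -78)
(J + y)² = (81 - 78)² = 3² = 9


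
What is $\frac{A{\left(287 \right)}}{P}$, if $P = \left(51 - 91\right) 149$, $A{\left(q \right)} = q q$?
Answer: $- \frac{82369}{5960} \approx -13.82$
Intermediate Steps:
$A{\left(q \right)} = q^{2}$
$P = -5960$ ($P = \left(-40\right) 149 = -5960$)
$\frac{A{\left(287 \right)}}{P} = \frac{287^{2}}{-5960} = 82369 \left(- \frac{1}{5960}\right) = - \frac{82369}{5960}$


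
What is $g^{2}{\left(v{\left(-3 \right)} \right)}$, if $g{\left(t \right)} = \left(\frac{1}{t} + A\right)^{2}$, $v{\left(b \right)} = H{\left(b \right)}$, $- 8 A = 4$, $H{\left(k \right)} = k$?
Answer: $\frac{625}{1296} \approx 0.48225$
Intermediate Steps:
$A = - \frac{1}{2}$ ($A = \left(- \frac{1}{8}\right) 4 = - \frac{1}{2} \approx -0.5$)
$v{\left(b \right)} = b$
$g{\left(t \right)} = \left(- \frac{1}{2} + \frac{1}{t}\right)^{2}$ ($g{\left(t \right)} = \left(\frac{1}{t} - \frac{1}{2}\right)^{2} = \left(- \frac{1}{2} + \frac{1}{t}\right)^{2}$)
$g^{2}{\left(v{\left(-3 \right)} \right)} = \left(\frac{\left(-2 - 3\right)^{2}}{4 \cdot 9}\right)^{2} = \left(\frac{1}{4} \cdot \frac{1}{9} \left(-5\right)^{2}\right)^{2} = \left(\frac{1}{4} \cdot \frac{1}{9} \cdot 25\right)^{2} = \left(\frac{25}{36}\right)^{2} = \frac{625}{1296}$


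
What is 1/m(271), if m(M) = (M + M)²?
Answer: 1/293764 ≈ 3.4041e-6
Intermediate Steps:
m(M) = 4*M² (m(M) = (2*M)² = 4*M²)
1/m(271) = 1/(4*271²) = 1/(4*73441) = 1/293764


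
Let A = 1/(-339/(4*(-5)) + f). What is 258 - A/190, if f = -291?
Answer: 26867864/104139 ≈ 258.00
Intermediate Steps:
A = -20/5481 (A = 1/(-339/(4*(-5)) - 291) = 1/(-339/(-20) - 291) = 1/(-339*(-1/20) - 291) = 1/(339/20 - 291) = 1/(-5481/20) = -20/5481 ≈ -0.0036490)
258 - A/190 = 258 - (-20)/(5481*190) = 258 - 1*(-2/104139) = 258 + 2/104139 = 26867864/104139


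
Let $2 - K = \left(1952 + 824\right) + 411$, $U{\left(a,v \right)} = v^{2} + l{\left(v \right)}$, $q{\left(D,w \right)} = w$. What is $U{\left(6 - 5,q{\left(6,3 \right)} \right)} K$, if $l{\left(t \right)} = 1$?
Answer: $-31850$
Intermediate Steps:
$U{\left(a,v \right)} = 1 + v^{2}$ ($U{\left(a,v \right)} = v^{2} + 1 = 1 + v^{2}$)
$K = -3185$ ($K = 2 - \left(\left(1952 + 824\right) + 411\right) = 2 - \left(2776 + 411\right) = 2 - 3187 = -3185$)
$U{\left(6 - 5,q{\left(6,3 \right)} \right)} K = \left(1 + 3^{2}\right) \left(-3185\right) = \left(1 + 9\right) \left(-3185\right) = 10 \left(-3185\right) = -31850$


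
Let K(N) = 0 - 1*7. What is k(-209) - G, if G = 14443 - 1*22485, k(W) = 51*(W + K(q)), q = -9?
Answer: -2974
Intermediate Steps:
K(N) = -7 (K(N) = 0 - 7 = -7)
k(W) = -357 + 51*W (k(W) = 51*(W - 7) = 51*(-7 + W) = -357 + 51*W)
G = -8042 (G = 14443 - 22485 = -8042)
k(-209) - G = (-357 + 51*(-209)) - 1*(-8042) = (-357 - 10659) + 8042 = -11016 + 8042 = -2974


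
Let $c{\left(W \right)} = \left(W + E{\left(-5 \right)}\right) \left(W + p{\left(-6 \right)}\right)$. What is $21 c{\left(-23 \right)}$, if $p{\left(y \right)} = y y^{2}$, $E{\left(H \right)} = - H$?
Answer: $90342$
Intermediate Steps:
$p{\left(y \right)} = y^{3}$
$c{\left(W \right)} = \left(-216 + W\right) \left(5 + W\right)$ ($c{\left(W \right)} = \left(W - -5\right) \left(W + \left(-6\right)^{3}\right) = \left(W + 5\right) \left(W - 216\right) = \left(5 + W\right) \left(-216 + W\right) = \left(-216 + W\right) \left(5 + W\right)$)
$21 c{\left(-23 \right)} = 21 \left(-1080 + \left(-23\right)^{2} - -4853\right) = 21 \left(-1080 + 529 + 4853\right) = 21 \cdot 4302 = 90342$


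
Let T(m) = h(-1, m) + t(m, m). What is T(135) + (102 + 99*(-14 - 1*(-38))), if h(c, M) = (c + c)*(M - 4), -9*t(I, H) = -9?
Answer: 2217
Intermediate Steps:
t(I, H) = 1 (t(I, H) = -⅑*(-9) = 1)
h(c, M) = 2*c*(-4 + M) (h(c, M) = (2*c)*(-4 + M) = 2*c*(-4 + M))
T(m) = 9 - 2*m (T(m) = 2*(-1)*(-4 + m) + 1 = (8 - 2*m) + 1 = 9 - 2*m)
T(135) + (102 + 99*(-14 - 1*(-38))) = (9 - 2*135) + (102 + 99*(-14 - 1*(-38))) = (9 - 270) + (102 + 99*(-14 + 38)) = -261 + (102 + 99*24) = -261 + (102 + 2376) = -261 + 2478 = 2217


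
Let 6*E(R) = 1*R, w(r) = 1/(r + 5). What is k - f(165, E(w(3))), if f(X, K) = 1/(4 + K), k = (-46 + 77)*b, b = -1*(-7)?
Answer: 41833/193 ≈ 216.75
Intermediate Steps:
w(r) = 1/(5 + r)
b = 7
E(R) = R/6 (E(R) = (1*R)/6 = R/6)
k = 217 (k = (-46 + 77)*7 = 31*7 = 217)
k - f(165, E(w(3))) = 217 - 1/(4 + 1/(6*(5 + 3))) = 217 - 1/(4 + (1/6)/8) = 217 - 1/(4 + (1/6)*(1/8)) = 217 - 1/(4 + 1/48) = 217 - 1/193/48 = 217 - 1*48/193 = 217 - 48/193 = 41833/193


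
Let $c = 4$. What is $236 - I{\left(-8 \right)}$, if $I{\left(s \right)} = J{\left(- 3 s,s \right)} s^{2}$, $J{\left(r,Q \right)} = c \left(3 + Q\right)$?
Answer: $1516$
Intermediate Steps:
$J{\left(r,Q \right)} = 12 + 4 Q$ ($J{\left(r,Q \right)} = 4 \left(3 + Q\right) = 12 + 4 Q$)
$I{\left(s \right)} = s^{2} \left(12 + 4 s\right)$ ($I{\left(s \right)} = \left(12 + 4 s\right) s^{2} = s^{2} \left(12 + 4 s\right)$)
$236 - I{\left(-8 \right)} = 236 - 4 \left(-8\right)^{2} \left(3 - 8\right) = 236 - 4 \cdot 64 \left(-5\right) = 236 - -1280 = 236 + 1280 = 1516$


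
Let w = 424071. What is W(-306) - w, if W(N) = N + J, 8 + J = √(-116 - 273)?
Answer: -424385 + I*√389 ≈ -4.2439e+5 + 19.723*I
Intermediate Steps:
J = -8 + I*√389 (J = -8 + √(-116 - 273) = -8 + √(-389) = -8 + I*√389 ≈ -8.0 + 19.723*I)
W(N) = -8 + N + I*√389 (W(N) = N + (-8 + I*√389) = -8 + N + I*√389)
W(-306) - w = (-8 - 306 + I*√389) - 1*424071 = (-314 + I*√389) - 424071 = -424385 + I*√389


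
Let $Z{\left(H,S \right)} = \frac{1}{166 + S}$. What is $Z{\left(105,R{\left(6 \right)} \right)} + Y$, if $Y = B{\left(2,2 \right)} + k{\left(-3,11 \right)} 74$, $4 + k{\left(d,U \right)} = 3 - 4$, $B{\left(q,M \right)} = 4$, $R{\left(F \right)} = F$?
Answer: $- \frac{62951}{172} \approx -365.99$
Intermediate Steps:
$k{\left(d,U \right)} = -5$ ($k{\left(d,U \right)} = -4 + \left(3 - 4\right) = -4 - 1 = -5$)
$Y = -366$ ($Y = 4 - 370 = -366$)
$Z{\left(105,R{\left(6 \right)} \right)} + Y = \frac{1}{166 + 6} - 366 = \frac{1}{172} - 366 = - \frac{62951}{172}$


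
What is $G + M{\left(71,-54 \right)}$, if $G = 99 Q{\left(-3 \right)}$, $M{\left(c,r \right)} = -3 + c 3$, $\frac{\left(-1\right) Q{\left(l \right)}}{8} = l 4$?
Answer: $9714$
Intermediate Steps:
$Q{\left(l \right)} = - 32 l$ ($Q{\left(l \right)} = - 8 l 4 = - 8 \cdot 4 l = - 32 l$)
$M{\left(c,r \right)} = -3 + 3 c$
$G = 9504$ ($G = 99 \left(\left(-32\right) \left(-3\right)\right) = 99 \cdot 96 = 9504$)
$G + M{\left(71,-54 \right)} = 9504 + \left(-3 + 3 \cdot 71\right) = 9504 + \left(-3 + 213\right) = 9504 + 210 = 9714$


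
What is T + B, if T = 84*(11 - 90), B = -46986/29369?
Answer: -194939670/29369 ≈ -6637.6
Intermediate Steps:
B = -46986/29369 (B = -46986*1/29369 = -46986/29369 ≈ -1.5998)
T = -6636 (T = 84*(-79) = -6636)
T + B = -6636 - 46986/29369 = -194939670/29369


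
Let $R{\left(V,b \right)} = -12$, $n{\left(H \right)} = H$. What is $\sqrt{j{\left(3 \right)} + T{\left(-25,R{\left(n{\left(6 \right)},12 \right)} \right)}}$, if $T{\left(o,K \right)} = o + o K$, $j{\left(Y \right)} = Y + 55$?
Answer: $3 \sqrt{37} \approx 18.248$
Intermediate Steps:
$j{\left(Y \right)} = 55 + Y$
$T{\left(o,K \right)} = o + K o$
$\sqrt{j{\left(3 \right)} + T{\left(-25,R{\left(n{\left(6 \right)},12 \right)} \right)}} = \sqrt{\left(55 + 3\right) - 25 \left(1 - 12\right)} = \sqrt{58 - -275} = \sqrt{58 + 275} = \sqrt{333} = 3 \sqrt{37}$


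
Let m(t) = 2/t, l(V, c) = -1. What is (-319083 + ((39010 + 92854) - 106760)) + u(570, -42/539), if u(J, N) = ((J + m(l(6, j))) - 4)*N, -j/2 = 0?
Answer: -22639767/77 ≈ -2.9402e+5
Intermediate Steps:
j = 0 (j = -2*0 = 0)
u(J, N) = N*(-6 + J) (u(J, N) = ((J + 2/(-1)) - 4)*N = ((J + 2*(-1)) - 4)*N = ((J - 2) - 4)*N = ((-2 + J) - 4)*N = (-6 + J)*N = N*(-6 + J))
(-319083 + ((39010 + 92854) - 106760)) + u(570, -42/539) = (-319083 + ((39010 + 92854) - 106760)) + (-42/539)*(-6 + 570) = (-319083 + (131864 - 106760)) - 42*1/539*564 = (-319083 + 25104) - 6/77*564 = -293979 - 3384/77 = -22639767/77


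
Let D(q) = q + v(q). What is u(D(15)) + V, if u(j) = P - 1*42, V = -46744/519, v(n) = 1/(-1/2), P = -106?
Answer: -123556/519 ≈ -238.07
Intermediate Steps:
v(n) = -2 (v(n) = 1/(-1*½) = 1/(-½) = -2)
D(q) = -2 + q (D(q) = q - 2 = -2 + q)
V = -46744/519 (V = -46744*1/519 = -46744/519 ≈ -90.066)
u(j) = -148 (u(j) = -106 - 1*42 = -106 - 42 = -148)
u(D(15)) + V = -148 - 46744/519 = -123556/519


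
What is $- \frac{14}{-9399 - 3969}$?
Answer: $\frac{7}{6684} \approx 0.0010473$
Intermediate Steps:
$- \frac{14}{-9399 - 3969} = - \frac{14}{-13368} = \left(-14\right) \left(- \frac{1}{13368}\right) = \frac{7}{6684}$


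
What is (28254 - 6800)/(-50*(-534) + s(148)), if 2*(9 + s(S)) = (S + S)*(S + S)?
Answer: 1262/4147 ≈ 0.30432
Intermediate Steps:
s(S) = -9 + 2*S² (s(S) = -9 + ((S + S)*(S + S))/2 = -9 + ((2*S)*(2*S))/2 = -9 + (4*S²)/2 = -9 + 2*S²)
(28254 - 6800)/(-50*(-534) + s(148)) = (28254 - 6800)/(-50*(-534) + (-9 + 2*148²)) = 21454/(26700 + (-9 + 2*21904)) = 21454/(26700 + (-9 + 43808)) = 21454/(26700 + 43799) = 21454/70499 = 21454*(1/70499) = 1262/4147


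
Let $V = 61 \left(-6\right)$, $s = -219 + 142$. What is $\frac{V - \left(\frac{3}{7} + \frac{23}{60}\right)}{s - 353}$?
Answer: $\frac{154061}{180600} \approx 0.85305$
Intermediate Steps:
$s = -77$
$V = -366$
$\frac{V - \left(\frac{3}{7} + \frac{23}{60}\right)}{s - 353} = \frac{-366 - \left(\frac{3}{7} + \frac{23}{60}\right)}{-77 - 353} = \frac{-366 - \frac{341}{420}}{-430} = \left(-366 - \frac{341}{420}\right) \left(- \frac{1}{430}\right) = \left(- \frac{154061}{420}\right) \left(- \frac{1}{430}\right) = \frac{154061}{180600}$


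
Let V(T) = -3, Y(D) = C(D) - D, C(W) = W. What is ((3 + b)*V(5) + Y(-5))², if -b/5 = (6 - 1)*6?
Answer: 194481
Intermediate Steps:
b = -150 (b = -5*(6 - 1)*6 = -25*6 = -5*30 = -150)
Y(D) = 0 (Y(D) = D - D = 0)
((3 + b)*V(5) + Y(-5))² = ((3 - 150)*(-3) + 0)² = (-147*(-3) + 0)² = (441 + 0)² = 441² = 194481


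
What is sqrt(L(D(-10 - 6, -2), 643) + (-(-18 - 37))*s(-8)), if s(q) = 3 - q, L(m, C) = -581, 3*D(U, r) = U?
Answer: 2*sqrt(6) ≈ 4.8990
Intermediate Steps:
D(U, r) = U/3
sqrt(L(D(-10 - 6, -2), 643) + (-(-18 - 37))*s(-8)) = sqrt(-581 + (-(-18 - 37))*(3 - 1*(-8))) = sqrt(-581 + (-1*(-55))*(3 + 8)) = sqrt(-581 + 55*11) = sqrt(-581 + 605) = sqrt(24) = 2*sqrt(6)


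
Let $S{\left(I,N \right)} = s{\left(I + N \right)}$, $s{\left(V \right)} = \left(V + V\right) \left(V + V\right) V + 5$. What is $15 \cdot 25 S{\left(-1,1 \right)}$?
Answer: $1875$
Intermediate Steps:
$s{\left(V \right)} = 5 + 4 V^{3}$ ($s{\left(V \right)} = 2 V 2 V V + 5 = 4 V^{2} V + 5 = 4 V^{3} + 5 = 5 + 4 V^{3}$)
$S{\left(I,N \right)} = 5 + 4 \left(I + N\right)^{3}$
$15 \cdot 25 S{\left(-1,1 \right)} = 15 \cdot 25 \left(5 + 4 \left(-1 + 1\right)^{3}\right) = 375 \left(5 + 4 \cdot 0^{3}\right) = 375 \left(5 + 4 \cdot 0\right) = 375 \left(5 + 0\right) = 375 \cdot 5 = 1875$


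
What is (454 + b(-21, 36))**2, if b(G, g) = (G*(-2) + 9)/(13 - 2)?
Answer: 25452025/121 ≈ 2.1035e+5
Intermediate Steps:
b(G, g) = 9/11 - 2*G/11 (b(G, g) = (-2*G + 9)/11 = (9 - 2*G)*(1/11) = 9/11 - 2*G/11)
(454 + b(-21, 36))**2 = (454 + (9/11 - 2/11*(-21)))**2 = (454 + (9/11 + 42/11))**2 = (454 + 51/11)**2 = (5045/11)**2 = 25452025/121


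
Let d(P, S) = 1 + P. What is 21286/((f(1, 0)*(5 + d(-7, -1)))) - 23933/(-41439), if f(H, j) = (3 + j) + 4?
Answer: -881903023/290073 ≈ -3040.3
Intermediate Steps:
f(H, j) = 7 + j
21286/((f(1, 0)*(5 + d(-7, -1)))) - 23933/(-41439) = 21286/(((7 + 0)*(5 + (1 - 7)))) - 23933/(-41439) = 21286/((7*(5 - 6))) - 23933*(-1/41439) = 21286/((7*(-1))) + 23933/41439 = 21286/(-7) + 23933/41439 = 21286*(-1/7) + 23933/41439 = -21286/7 + 23933/41439 = -881903023/290073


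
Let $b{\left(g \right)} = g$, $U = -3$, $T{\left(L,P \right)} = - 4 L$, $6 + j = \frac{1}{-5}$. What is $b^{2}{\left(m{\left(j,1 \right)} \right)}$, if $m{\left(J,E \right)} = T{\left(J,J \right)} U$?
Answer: $\frac{138384}{25} \approx 5535.4$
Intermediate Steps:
$j = - \frac{31}{5}$ ($j = -6 + \frac{1}{-5} = -6 - \frac{1}{5} = - \frac{31}{5} \approx -6.2$)
$m{\left(J,E \right)} = 12 J$ ($m{\left(J,E \right)} = - 4 J \left(-3\right) = 12 J$)
$b^{2}{\left(m{\left(j,1 \right)} \right)} = \left(12 \left(- \frac{31}{5}\right)\right)^{2} = \left(- \frac{372}{5}\right)^{2} = \frac{138384}{25}$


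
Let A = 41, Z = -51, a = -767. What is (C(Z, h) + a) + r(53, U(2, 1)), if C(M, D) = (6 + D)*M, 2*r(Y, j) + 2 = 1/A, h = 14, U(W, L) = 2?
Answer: -146615/82 ≈ -1788.0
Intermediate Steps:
r(Y, j) = -81/82 (r(Y, j) = -1 + (½)/41 = -1 + (½)*(1/41) = -1 + 1/82 = -81/82)
C(M, D) = M*(6 + D)
(C(Z, h) + a) + r(53, U(2, 1)) = (-51*(6 + 14) - 767) - 81/82 = (-51*20 - 767) - 81/82 = (-1020 - 767) - 81/82 = -1787 - 81/82 = -146615/82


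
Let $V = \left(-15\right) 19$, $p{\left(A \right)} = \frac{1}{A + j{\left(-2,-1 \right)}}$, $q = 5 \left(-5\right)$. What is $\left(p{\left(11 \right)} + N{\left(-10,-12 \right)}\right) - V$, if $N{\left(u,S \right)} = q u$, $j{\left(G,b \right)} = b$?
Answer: $\frac{5351}{10} \approx 535.1$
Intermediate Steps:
$q = -25$
$p{\left(A \right)} = \frac{1}{-1 + A}$ ($p{\left(A \right)} = \frac{1}{A - 1} = \frac{1}{-1 + A}$)
$N{\left(u,S \right)} = - 25 u$
$V = -285$
$\left(p{\left(11 \right)} + N{\left(-10,-12 \right)}\right) - V = \left(\frac{1}{-1 + 11} - -250\right) - -285 = \left(\frac{1}{10} + 250\right) + 285 = \frac{2501}{10} + 285 = \frac{5351}{10}$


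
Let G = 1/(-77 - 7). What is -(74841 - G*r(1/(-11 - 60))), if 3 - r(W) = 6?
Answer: -2095547/28 ≈ -74841.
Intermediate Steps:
r(W) = -3 (r(W) = 3 - 1*6 = 3 - 6 = -3)
G = -1/84 (G = 1/(-84) = -1/84 ≈ -0.011905)
-(74841 - G*r(1/(-11 - 60))) = -(74841 - (-1)*(-3)/84) = -(74841 - 1*1/28) = -(74841 - 1/28) = -1*2095547/28 = -2095547/28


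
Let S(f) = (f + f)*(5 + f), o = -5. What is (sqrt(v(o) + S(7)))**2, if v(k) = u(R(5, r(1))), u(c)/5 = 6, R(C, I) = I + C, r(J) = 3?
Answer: 198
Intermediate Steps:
R(C, I) = C + I
u(c) = 30 (u(c) = 5*6 = 30)
v(k) = 30
S(f) = 2*f*(5 + f) (S(f) = (2*f)*(5 + f) = 2*f*(5 + f))
(sqrt(v(o) + S(7)))**2 = (sqrt(30 + 2*7*(5 + 7)))**2 = (sqrt(30 + 2*7*12))**2 = (sqrt(30 + 168))**2 = (sqrt(198))**2 = (3*sqrt(22))**2 = 198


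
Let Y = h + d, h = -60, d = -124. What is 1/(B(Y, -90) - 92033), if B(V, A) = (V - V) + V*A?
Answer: -1/75473 ≈ -1.3250e-5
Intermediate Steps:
Y = -184 (Y = -60 - 124 = -184)
B(V, A) = A*V (B(V, A) = 0 + A*V = A*V)
1/(B(Y, -90) - 92033) = 1/(-90*(-184) - 92033) = 1/(16560 - 92033) = 1/(-75473) = -1/75473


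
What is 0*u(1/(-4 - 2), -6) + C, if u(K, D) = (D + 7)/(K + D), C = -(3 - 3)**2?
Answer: 0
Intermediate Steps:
C = 0 (C = -1*0**2 = -1*0 = 0)
u(K, D) = (7 + D)/(D + K)
0*u(1/(-4 - 2), -6) + C = 0*((7 - 6)/(-6 + 1/(-4 - 2))) + 0 = 0*(1/(-6 + 1/(-6))) + 0 = 0*(1/(-6 - 1/6)) + 0 = 0*(1/(-37/6)) + 0 = 0*(-6/37*1) + 0 = 0*(-6/37) + 0 = 0 + 0 = 0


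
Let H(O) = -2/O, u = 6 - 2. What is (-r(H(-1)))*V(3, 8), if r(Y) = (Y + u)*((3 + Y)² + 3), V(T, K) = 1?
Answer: -168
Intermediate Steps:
u = 4
r(Y) = (3 + (3 + Y)²)*(4 + Y) (r(Y) = (Y + 4)*((3 + Y)² + 3) = (4 + Y)*(3 + (3 + Y)²) = (3 + (3 + Y)²)*(4 + Y))
(-r(H(-1)))*V(3, 8) = -(48 + (-2/(-1))³ + 10*(-2/(-1))² + 36*(-2/(-1)))*1 = -(48 + (-2*(-1))³ + 10*(-2*(-1))² + 36*(-2*(-1)))*1 = -(48 + 2³ + 10*2² + 36*2)*1 = -(48 + 8 + 10*4 + 72)*1 = -(48 + 8 + 40 + 72)*1 = -1*168*1 = -168*1 = -168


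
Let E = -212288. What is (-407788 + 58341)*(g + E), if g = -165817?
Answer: 132127657935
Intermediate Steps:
(-407788 + 58341)*(g + E) = (-407788 + 58341)*(-165817 - 212288) = -349447*(-378105) = 132127657935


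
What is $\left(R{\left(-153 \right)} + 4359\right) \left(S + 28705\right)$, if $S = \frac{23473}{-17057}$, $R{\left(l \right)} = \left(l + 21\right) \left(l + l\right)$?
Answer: $\frac{21909987209712}{17057} \approx 1.2845 \cdot 10^{9}$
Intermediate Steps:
$R{\left(l \right)} = 2 l \left(21 + l\right)$ ($R{\left(l \right)} = \left(21 + l\right) 2 l = 2 l \left(21 + l\right)$)
$S = - \frac{23473}{17057}$ ($S = 23473 \left(- \frac{1}{17057}\right) = - \frac{23473}{17057} \approx -1.3762$)
$\left(R{\left(-153 \right)} + 4359\right) \left(S + 28705\right) = \left(2 \left(-153\right) \left(21 - 153\right) + 4359\right) \left(- \frac{23473}{17057} + 28705\right) = \left(2 \left(-153\right) \left(-132\right) + 4359\right) \frac{489597712}{17057} = \left(40392 + 4359\right) \frac{489597712}{17057} = 44751 \cdot \frac{489597712}{17057} = \frac{21909987209712}{17057}$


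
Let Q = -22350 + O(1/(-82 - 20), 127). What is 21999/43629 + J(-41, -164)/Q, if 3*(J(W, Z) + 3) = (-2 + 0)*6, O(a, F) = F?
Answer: 163063060/323189089 ≈ 0.50454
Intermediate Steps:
J(W, Z) = -7 (J(W, Z) = -3 + ((-2 + 0)*6)/3 = -3 + (-2*6)/3 = -3 + (⅓)*(-12) = -3 - 4 = -7)
Q = -22223 (Q = -22350 + 127 = -22223)
21999/43629 + J(-41, -164)/Q = 21999/43629 - 7/(-22223) = 21999*(1/43629) - 7*(-1/22223) = 7333/14543 + 7/22223 = 163063060/323189089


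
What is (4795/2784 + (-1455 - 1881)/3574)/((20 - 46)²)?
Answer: 3924953/3363105408 ≈ 0.0011671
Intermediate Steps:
(4795/2784 + (-1455 - 1881)/3574)/((20 - 46)²) = (4795*(1/2784) - 3336*1/3574)/((-26)²) = (4795/2784 - 1668/1787)/676 = (3924953/4975008)*(1/676) = 3924953/3363105408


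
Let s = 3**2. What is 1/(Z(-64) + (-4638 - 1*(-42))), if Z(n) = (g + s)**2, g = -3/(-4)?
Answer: -16/72015 ≈ -0.00022218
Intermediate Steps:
g = 3/4 (g = -3*(-1/4) = 3/4 ≈ 0.75000)
s = 9
Z(n) = 1521/16 (Z(n) = (3/4 + 9)**2 = (39/4)**2 = 1521/16)
1/(Z(-64) + (-4638 - 1*(-42))) = 1/(1521/16 + (-4638 - 1*(-42))) = 1/(1521/16 + (-4638 + 42)) = 1/(1521/16 - 4596) = 1/(-72015/16) = -16/72015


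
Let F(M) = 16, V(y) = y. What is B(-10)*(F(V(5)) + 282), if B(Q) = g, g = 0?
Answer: 0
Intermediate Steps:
B(Q) = 0
B(-10)*(F(V(5)) + 282) = 0*(16 + 282) = 0*298 = 0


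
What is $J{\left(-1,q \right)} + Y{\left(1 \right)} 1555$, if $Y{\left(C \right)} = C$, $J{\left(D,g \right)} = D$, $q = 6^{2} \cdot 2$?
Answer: $1554$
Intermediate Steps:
$q = 72$ ($q = 36 \cdot 2 = 72$)
$J{\left(-1,q \right)} + Y{\left(1 \right)} 1555 = -1 + 1 \cdot 1555 = -1 + 1555 = 1554$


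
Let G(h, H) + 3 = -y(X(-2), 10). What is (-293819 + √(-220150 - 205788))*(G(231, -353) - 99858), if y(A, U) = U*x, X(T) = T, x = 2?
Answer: 29346935539 - 99881*I*√425938 ≈ 2.9347e+10 - 6.5186e+7*I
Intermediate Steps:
y(A, U) = 2*U (y(A, U) = U*2 = 2*U)
G(h, H) = -23 (G(h, H) = -3 - 2*10 = -3 - 1*20 = -3 - 20 = -23)
(-293819 + √(-220150 - 205788))*(G(231, -353) - 99858) = (-293819 + √(-220150 - 205788))*(-23 - 99858) = (-293819 + √(-425938))*(-99881) = (-293819 + I*√425938)*(-99881) = 29346935539 - 99881*I*√425938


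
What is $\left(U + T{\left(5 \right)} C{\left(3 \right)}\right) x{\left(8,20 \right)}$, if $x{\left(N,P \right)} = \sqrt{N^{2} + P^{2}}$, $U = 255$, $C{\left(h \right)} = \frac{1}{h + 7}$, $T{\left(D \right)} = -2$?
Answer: $\frac{5096 \sqrt{29}}{5} \approx 5488.6$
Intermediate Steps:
$C{\left(h \right)} = \frac{1}{7 + h}$
$\left(U + T{\left(5 \right)} C{\left(3 \right)}\right) x{\left(8,20 \right)} = \left(255 - \frac{2}{7 + 3}\right) \sqrt{8^{2} + 20^{2}} = \left(255 - \frac{2}{10}\right) \sqrt{64 + 400} = \left(255 - \frac{1}{5}\right) \sqrt{464} = \left(255 - \frac{1}{5}\right) 4 \sqrt{29} = \frac{1274 \cdot 4 \sqrt{29}}{5} = \frac{5096 \sqrt{29}}{5}$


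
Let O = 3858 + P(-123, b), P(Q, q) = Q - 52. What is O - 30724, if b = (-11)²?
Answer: -27041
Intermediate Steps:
b = 121
P(Q, q) = -52 + Q
O = 3683 (O = 3858 + (-52 - 123) = 3858 - 175 = 3683)
O - 30724 = 3683 - 30724 = -27041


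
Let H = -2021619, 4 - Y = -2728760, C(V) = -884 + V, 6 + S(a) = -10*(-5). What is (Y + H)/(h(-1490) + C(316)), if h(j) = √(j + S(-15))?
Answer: -40165836/32407 - 141429*I*√1446/64814 ≈ -1239.4 - 82.976*I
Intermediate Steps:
S(a) = 44 (S(a) = -6 - 10*(-5) = -6 + 50 = 44)
h(j) = √(44 + j) (h(j) = √(j + 44) = √(44 + j))
Y = 2728764 (Y = 4 - 1*(-2728760) = 4 + 2728760 = 2728764)
(Y + H)/(h(-1490) + C(316)) = (2728764 - 2021619)/(√(44 - 1490) + (-884 + 316)) = 707145/(√(-1446) - 568) = 707145/(I*√1446 - 568) = 707145/(-568 + I*√1446)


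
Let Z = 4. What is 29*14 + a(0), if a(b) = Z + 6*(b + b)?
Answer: 410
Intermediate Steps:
a(b) = 4 + 12*b (a(b) = 4 + 6*(b + b) = 4 + 6*(2*b) = 4 + 12*b)
29*14 + a(0) = 29*14 + (4 + 12*0) = 406 + (4 + 0) = 406 + 4 = 410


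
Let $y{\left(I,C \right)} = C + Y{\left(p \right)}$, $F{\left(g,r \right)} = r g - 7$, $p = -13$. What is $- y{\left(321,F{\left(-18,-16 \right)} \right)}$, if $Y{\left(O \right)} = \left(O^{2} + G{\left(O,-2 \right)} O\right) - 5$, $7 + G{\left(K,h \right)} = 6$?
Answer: $-458$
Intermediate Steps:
$G{\left(K,h \right)} = -1$ ($G{\left(K,h \right)} = -7 + 6 = -1$)
$F{\left(g,r \right)} = -7 + g r$ ($F{\left(g,r \right)} = g r - 7 = -7 + g r$)
$Y{\left(O \right)} = -5 + O^{2} - O$ ($Y{\left(O \right)} = \left(O^{2} - O\right) - 5 = -5 + O^{2} - O$)
$y{\left(I,C \right)} = 177 + C$ ($y{\left(I,C \right)} = C - \left(-8 - 169\right) = C + \left(-5 + 169 + 13\right) = C + 177 = 177 + C$)
$- y{\left(321,F{\left(-18,-16 \right)} \right)} = - (177 - -281) = - (177 + \left(-7 + 288\right)) = - (177 + 281) = \left(-1\right) 458 = -458$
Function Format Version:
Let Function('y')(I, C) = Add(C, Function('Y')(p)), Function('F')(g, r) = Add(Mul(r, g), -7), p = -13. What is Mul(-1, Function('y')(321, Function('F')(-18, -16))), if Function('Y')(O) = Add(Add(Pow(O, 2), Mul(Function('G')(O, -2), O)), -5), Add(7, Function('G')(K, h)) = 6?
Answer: -458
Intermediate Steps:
Function('G')(K, h) = -1 (Function('G')(K, h) = Add(-7, 6) = -1)
Function('F')(g, r) = Add(-7, Mul(g, r)) (Function('F')(g, r) = Add(Mul(g, r), -7) = Add(-7, Mul(g, r)))
Function('Y')(O) = Add(-5, Pow(O, 2), Mul(-1, O)) (Function('Y')(O) = Add(Add(Pow(O, 2), Mul(-1, O)), -5) = Add(-5, Pow(O, 2), Mul(-1, O)))
Function('y')(I, C) = Add(177, C) (Function('y')(I, C) = Add(C, Add(-5, Pow(-13, 2), Mul(-1, -13))) = Add(C, Add(-5, 169, 13)) = Add(C, 177) = Add(177, C))
Mul(-1, Function('y')(321, Function('F')(-18, -16))) = Mul(-1, Add(177, Add(-7, Mul(-18, -16)))) = Mul(-1, Add(177, Add(-7, 288))) = Mul(-1, Add(177, 281)) = Mul(-1, 458) = -458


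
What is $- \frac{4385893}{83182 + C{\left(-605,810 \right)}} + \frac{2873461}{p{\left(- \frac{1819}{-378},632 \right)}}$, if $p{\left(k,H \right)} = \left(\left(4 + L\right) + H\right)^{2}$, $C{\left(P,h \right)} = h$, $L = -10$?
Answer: $- \frac{369344617239}{8228612248} \approx -44.885$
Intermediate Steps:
$p{\left(k,H \right)} = \left(-6 + H\right)^{2}$ ($p{\left(k,H \right)} = \left(\left(4 - 10\right) + H\right)^{2} = \left(-6 + H\right)^{2}$)
$- \frac{4385893}{83182 + C{\left(-605,810 \right)}} + \frac{2873461}{p{\left(- \frac{1819}{-378},632 \right)}} = - \frac{4385893}{83182 + 810} + \frac{2873461}{\left(-6 + 632\right)^{2}} = - \frac{4385893}{83992} + \frac{2873461}{626^{2}} = \left(-4385893\right) \frac{1}{83992} + \frac{2873461}{391876} = - \frac{4385893}{83992} + 2873461 \cdot \frac{1}{391876} = - \frac{4385893}{83992} + \frac{2873461}{391876} = - \frac{369344617239}{8228612248}$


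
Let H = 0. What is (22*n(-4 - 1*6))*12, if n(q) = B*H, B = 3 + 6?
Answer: 0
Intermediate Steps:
B = 9
n(q) = 0 (n(q) = 9*0 = 0)
(22*n(-4 - 1*6))*12 = (22*0)*12 = 0*12 = 0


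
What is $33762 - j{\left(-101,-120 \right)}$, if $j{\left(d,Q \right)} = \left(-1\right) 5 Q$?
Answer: $33162$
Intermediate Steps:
$j{\left(d,Q \right)} = - 5 Q$
$33762 - j{\left(-101,-120 \right)} = 33762 - \left(-5\right) \left(-120\right) = 33762 - 600 = 33162$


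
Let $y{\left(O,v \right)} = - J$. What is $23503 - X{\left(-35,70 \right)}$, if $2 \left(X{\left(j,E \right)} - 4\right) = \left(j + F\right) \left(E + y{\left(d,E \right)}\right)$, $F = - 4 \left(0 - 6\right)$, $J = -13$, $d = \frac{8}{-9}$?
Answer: $\frac{47911}{2} \approx 23956.0$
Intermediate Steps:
$d = - \frac{8}{9}$ ($d = 8 \left(- \frac{1}{9}\right) = - \frac{8}{9} \approx -0.88889$)
$y{\left(O,v \right)} = 13$ ($y{\left(O,v \right)} = \left(-1\right) \left(-13\right) = 13$)
$F = 24$ ($F = - 4 \left(0 - 6\right) = \left(-4\right) \left(-6\right) = 24$)
$X{\left(j,E \right)} = 4 + \frac{\left(13 + E\right) \left(24 + j\right)}{2}$ ($X{\left(j,E \right)} = 4 + \frac{\left(j + 24\right) \left(E + 13\right)}{2} = 4 + \frac{\left(24 + j\right) \left(13 + E\right)}{2} = 4 + \frac{\left(13 + E\right) \left(24 + j\right)}{2}$)
$23503 - X{\left(-35,70 \right)} = 23503 - \left(160 + 12 \cdot 70 + \frac{13}{2} \left(-35\right) + \frac{1}{2} \cdot 70 \left(-35\right)\right) = 23503 - \left(160 + 840 - \frac{455}{2} - 1225\right) = 23503 - - \frac{905}{2} = 23503 + \frac{905}{2} = \frac{47911}{2}$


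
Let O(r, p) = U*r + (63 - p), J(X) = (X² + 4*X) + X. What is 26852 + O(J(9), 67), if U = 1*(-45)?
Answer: 21178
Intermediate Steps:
U = -45
J(X) = X² + 5*X
O(r, p) = 63 - p - 45*r (O(r, p) = -45*r + (63 - p) = 63 - p - 45*r)
26852 + O(J(9), 67) = 26852 + (63 - 1*67 - 405*(5 + 9)) = 26852 + (63 - 67 - 405*14) = 26852 + (63 - 67 - 45*126) = 26852 + (63 - 67 - 5670) = 26852 - 5674 = 21178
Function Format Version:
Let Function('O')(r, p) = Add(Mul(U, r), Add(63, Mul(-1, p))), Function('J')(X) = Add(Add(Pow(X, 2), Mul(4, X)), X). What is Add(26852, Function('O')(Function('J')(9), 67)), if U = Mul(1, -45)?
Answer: 21178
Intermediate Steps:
U = -45
Function('J')(X) = Add(Pow(X, 2), Mul(5, X))
Function('O')(r, p) = Add(63, Mul(-1, p), Mul(-45, r)) (Function('O')(r, p) = Add(Mul(-45, r), Add(63, Mul(-1, p))) = Add(63, Mul(-1, p), Mul(-45, r)))
Add(26852, Function('O')(Function('J')(9), 67)) = Add(26852, Add(63, Mul(-1, 67), Mul(-45, Mul(9, Add(5, 9))))) = Add(26852, Add(63, -67, Mul(-45, Mul(9, 14)))) = Add(26852, Add(63, -67, Mul(-45, 126))) = Add(26852, Add(63, -67, -5670)) = Add(26852, -5674) = 21178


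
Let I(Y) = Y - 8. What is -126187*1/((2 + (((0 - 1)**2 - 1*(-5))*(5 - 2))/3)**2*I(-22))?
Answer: 126187/1920 ≈ 65.722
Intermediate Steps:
I(Y) = -8 + Y
-126187*1/((2 + (((0 - 1)**2 - 1*(-5))*(5 - 2))/3)**2*I(-22)) = -126187*1/((-8 - 22)*(2 + (((0 - 1)**2 - 1*(-5))*(5 - 2))/3)**2) = -126187*(-1/(30*(2 + (((-1)**2 + 5)*3)*(1/3))**2)) = -126187*(-1/(30*(2 + ((1 + 5)*3)*(1/3))**2)) = -126187*(-1/(30*(2 + (6*3)*(1/3))**2)) = -126187*(-1/(30*(2 + 18*(1/3))**2)) = -126187*(-1/(30*(2 + 6)**2)) = -126187/((-30*8**2)) = -126187/((-30*64)) = -126187/(-1920) = -126187*(-1/1920) = 126187/1920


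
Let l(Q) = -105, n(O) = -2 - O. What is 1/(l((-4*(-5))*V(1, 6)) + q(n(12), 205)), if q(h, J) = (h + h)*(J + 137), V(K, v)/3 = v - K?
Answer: -1/9681 ≈ -0.00010330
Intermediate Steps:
V(K, v) = -3*K + 3*v (V(K, v) = 3*(v - K) = -3*K + 3*v)
q(h, J) = 2*h*(137 + J) (q(h, J) = (2*h)*(137 + J) = 2*h*(137 + J))
1/(l((-4*(-5))*V(1, 6)) + q(n(12), 205)) = 1/(-105 + 2*(-2 - 1*12)*(137 + 205)) = 1/(-105 + 2*(-2 - 12)*342) = 1/(-105 + 2*(-14)*342) = 1/(-105 - 9576) = 1/(-9681) = -1/9681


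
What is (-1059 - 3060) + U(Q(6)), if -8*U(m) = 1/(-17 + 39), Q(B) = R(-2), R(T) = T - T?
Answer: -724945/176 ≈ -4119.0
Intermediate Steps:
R(T) = 0
Q(B) = 0
U(m) = -1/176 (U(m) = -1/(8*(-17 + 39)) = -1/8/22 = -1/8*1/22 = -1/176)
(-1059 - 3060) + U(Q(6)) = (-1059 - 3060) - 1/176 = -4119 - 1/176 = -724945/176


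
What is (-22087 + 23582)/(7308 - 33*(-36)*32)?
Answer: 1495/45324 ≈ 0.032985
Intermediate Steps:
(-22087 + 23582)/(7308 - 33*(-36)*32) = 1495/(7308 + 1188*32) = 1495/(7308 + 38016) = 1495/45324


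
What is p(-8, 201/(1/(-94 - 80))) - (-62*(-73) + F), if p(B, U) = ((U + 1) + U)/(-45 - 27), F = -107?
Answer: -248221/72 ≈ -3447.5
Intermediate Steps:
p(B, U) = -1/72 - U/36 (p(B, U) = ((1 + U) + U)/(-72) = (1 + 2*U)*(-1/72) = -1/72 - U/36)
p(-8, 201/(1/(-94 - 80))) - (-62*(-73) + F) = (-1/72 - 67/(12*(1/(-94 - 80)))) - (-62*(-73) - 107) = (-1/72 - 67/(12*(1/(-174)))) - (4526 - 107) = (-1/72 - 67/(12*(-1/174))) - 1*4419 = (-1/72 - 67*(-174)/12) - 4419 = (-1/72 - 1/36*(-34974)) - 4419 = (-1/72 + 1943/2) - 4419 = 69947/72 - 4419 = -248221/72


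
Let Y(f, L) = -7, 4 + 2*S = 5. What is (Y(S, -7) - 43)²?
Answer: 2500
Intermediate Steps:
S = ½ (S = -2 + (½)*5 = -2 + 5/2 = ½ ≈ 0.50000)
(Y(S, -7) - 43)² = (-7 - 43)² = (-50)² = 2500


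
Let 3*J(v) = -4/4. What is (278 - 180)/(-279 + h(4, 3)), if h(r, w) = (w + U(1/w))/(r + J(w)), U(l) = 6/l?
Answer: -539/1503 ≈ -0.35862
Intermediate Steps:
J(v) = -⅓ (J(v) = (-4/4)/3 = (-4*¼)/3 = (⅓)*(-1) = -⅓)
h(r, w) = 7*w/(-⅓ + r) (h(r, w) = (w + 6/((1/w)))/(r - ⅓) = (w + 6/(1/w))/(-⅓ + r) = (w + 6*w)/(-⅓ + r) = (7*w)/(-⅓ + r) = 7*w/(-⅓ + r))
(278 - 180)/(-279 + h(4, 3)) = (278 - 180)/(-279 + 21*3/(-1 + 3*4)) = 98/(-279 + 21*3/(-1 + 12)) = 98/(-279 + 21*3/11) = 98/(-279 + 21*3*(1/11)) = 98/(-279 + 63/11) = 98/(-3006/11) = 98*(-11/3006) = -539/1503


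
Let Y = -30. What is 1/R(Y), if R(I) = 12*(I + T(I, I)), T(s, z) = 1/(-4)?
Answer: -1/363 ≈ -0.0027548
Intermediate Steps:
T(s, z) = -¼
R(I) = -3 + 12*I (R(I) = 12*(I - ¼) = 12*(-¼ + I) = -3 + 12*I)
1/R(Y) = 1/(-3 + 12*(-30)) = 1/(-3 - 360) = 1/(-363) = -1/363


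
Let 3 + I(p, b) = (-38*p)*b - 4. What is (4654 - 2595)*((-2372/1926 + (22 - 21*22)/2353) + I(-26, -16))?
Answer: -73792582666117/2265939 ≈ -3.2566e+7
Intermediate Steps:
I(p, b) = -7 - 38*b*p (I(p, b) = -3 + ((-38*p)*b - 4) = -3 + (-38*b*p - 4) = -3 + (-4 - 38*b*p) = -7 - 38*b*p)
(4654 - 2595)*((-2372/1926 + (22 - 21*22)/2353) + I(-26, -16)) = (4654 - 2595)*((-2372/1926 + (22 - 21*22)/2353) + (-7 - 38*(-16)*(-26))) = 2059*((-2372*1/1926 + (22 - 462)*(1/2353)) + (-7 - 15808)) = 2059*((-1186/963 - 440*1/2353) - 15815) = 2059*((-1186/963 - 440/2353) - 15815) = 2059*(-3214378/2265939 - 15815) = 2059*(-35839039663/2265939) = -73792582666117/2265939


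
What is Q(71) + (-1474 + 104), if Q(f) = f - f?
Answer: -1370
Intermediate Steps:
Q(f) = 0
Q(71) + (-1474 + 104) = 0 + (-1474 + 104) = 0 - 1370 = -1370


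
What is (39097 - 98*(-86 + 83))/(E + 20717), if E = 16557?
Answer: 39391/37274 ≈ 1.0568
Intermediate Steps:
(39097 - 98*(-86 + 83))/(E + 20717) = (39097 - 98*(-86 + 83))/(16557 + 20717) = (39097 - 98*(-3))/37274 = (39097 + 294)*(1/37274) = 39391*(1/37274) = 39391/37274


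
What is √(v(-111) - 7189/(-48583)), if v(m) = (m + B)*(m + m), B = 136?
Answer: I*√13099359520763/48583 ≈ 74.497*I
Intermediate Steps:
v(m) = 2*m*(136 + m) (v(m) = (m + 136)*(m + m) = (136 + m)*(2*m) = 2*m*(136 + m))
√(v(-111) - 7189/(-48583)) = √(2*(-111)*(136 - 111) - 7189/(-48583)) = √(2*(-111)*25 - 7189*(-1/48583)) = √(-5550 + 7189/48583) = √(-269628461/48583) = I*√13099359520763/48583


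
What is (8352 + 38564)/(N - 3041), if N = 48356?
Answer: 46916/45315 ≈ 1.0353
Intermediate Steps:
(8352 + 38564)/(N - 3041) = (8352 + 38564)/(48356 - 3041) = 46916/45315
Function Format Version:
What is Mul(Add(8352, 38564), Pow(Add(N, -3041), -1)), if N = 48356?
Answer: Rational(46916, 45315) ≈ 1.0353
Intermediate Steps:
Mul(Add(8352, 38564), Pow(Add(N, -3041), -1)) = Mul(Add(8352, 38564), Pow(Add(48356, -3041), -1)) = Mul(46916, Pow(45315, -1)) = Mul(46916, Rational(1, 45315)) = Rational(46916, 45315)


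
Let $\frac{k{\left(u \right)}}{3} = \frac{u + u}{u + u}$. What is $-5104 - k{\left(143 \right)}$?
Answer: $-5107$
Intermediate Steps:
$k{\left(u \right)} = 3$ ($k{\left(u \right)} = 3 \frac{u + u}{u + u} = 3 \frac{2 u}{2 u} = 3 \cdot 2 u \frac{1}{2 u} = 3 \cdot 1 = 3$)
$-5104 - k{\left(143 \right)} = -5104 - 3 = -5107$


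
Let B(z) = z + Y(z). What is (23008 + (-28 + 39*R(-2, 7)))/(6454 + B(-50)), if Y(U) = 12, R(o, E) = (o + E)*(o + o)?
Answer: 2775/802 ≈ 3.4601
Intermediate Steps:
R(o, E) = 2*o*(E + o) (R(o, E) = (E + o)*(2*o) = 2*o*(E + o))
B(z) = 12 + z (B(z) = z + 12 = 12 + z)
(23008 + (-28 + 39*R(-2, 7)))/(6454 + B(-50)) = (23008 + (-28 + 39*(2*(-2)*(7 - 2))))/(6454 + (12 - 50)) = (23008 + (-28 + 39*(2*(-2)*5)))/(6454 - 38) = (23008 + (-28 + 39*(-20)))/6416 = (23008 + (-28 - 780))*(1/6416) = (23008 - 808)*(1/6416) = 22200*(1/6416) = 2775/802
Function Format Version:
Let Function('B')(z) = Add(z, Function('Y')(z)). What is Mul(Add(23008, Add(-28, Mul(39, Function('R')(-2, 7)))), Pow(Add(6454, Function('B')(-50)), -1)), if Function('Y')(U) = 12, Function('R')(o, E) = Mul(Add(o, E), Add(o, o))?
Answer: Rational(2775, 802) ≈ 3.4601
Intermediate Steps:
Function('R')(o, E) = Mul(2, o, Add(E, o)) (Function('R')(o, E) = Mul(Add(E, o), Mul(2, o)) = Mul(2, o, Add(E, o)))
Function('B')(z) = Add(12, z) (Function('B')(z) = Add(z, 12) = Add(12, z))
Mul(Add(23008, Add(-28, Mul(39, Function('R')(-2, 7)))), Pow(Add(6454, Function('B')(-50)), -1)) = Mul(Add(23008, Add(-28, Mul(39, Mul(2, -2, Add(7, -2))))), Pow(Add(6454, Add(12, -50)), -1)) = Mul(Add(23008, Add(-28, Mul(39, Mul(2, -2, 5)))), Pow(Add(6454, -38), -1)) = Mul(Add(23008, Add(-28, Mul(39, -20))), Pow(6416, -1)) = Mul(Add(23008, Add(-28, -780)), Rational(1, 6416)) = Mul(Add(23008, -808), Rational(1, 6416)) = Mul(22200, Rational(1, 6416)) = Rational(2775, 802)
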